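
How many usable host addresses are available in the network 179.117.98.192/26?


Host bits = 32 - 26 = 6
Total addresses = 2^6 = 64
Usable = total - 2 (network and broadcast)
Usable hosts: 62


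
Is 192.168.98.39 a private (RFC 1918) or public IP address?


RFC 1918 private ranges:
  10.0.0.0/8 (10.0.0.0 - 10.255.255.255)
  172.16.0.0/12 (172.16.0.0 - 172.31.255.255)
  192.168.0.0/16 (192.168.0.0 - 192.168.255.255)
Private (in 192.168.0.0/16)


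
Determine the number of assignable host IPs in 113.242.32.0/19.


Host bits = 32 - 19 = 13
Total addresses = 2^13 = 8192
Usable = total - 2 (network and broadcast)
Usable hosts: 8190


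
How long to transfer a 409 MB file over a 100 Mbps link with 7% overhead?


Effective throughput = 100 * (1 - 7/100) = 93 Mbps
File size in Mb = 409 * 8 = 3272 Mb
Time = 3272 / 93
Time = 35.1828 seconds


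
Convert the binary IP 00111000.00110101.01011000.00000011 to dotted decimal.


00111000 = 56
00110101 = 53
01011000 = 88
00000011 = 3
IP: 56.53.88.3


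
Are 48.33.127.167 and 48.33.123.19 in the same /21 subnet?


Mask: 255.255.248.0
48.33.127.167 AND mask = 48.33.120.0
48.33.123.19 AND mask = 48.33.120.0
Yes, same subnet (48.33.120.0)


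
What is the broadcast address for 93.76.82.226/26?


Network: 93.76.82.192/26
Host bits = 6
Set all host bits to 1:
Broadcast: 93.76.82.255


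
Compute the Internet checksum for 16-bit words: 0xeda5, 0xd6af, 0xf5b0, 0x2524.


Sum all words (with carry folding):
+ 0xeda5 = 0xeda5
+ 0xd6af = 0xc455
+ 0xf5b0 = 0xba06
+ 0x2524 = 0xdf2a
One's complement: ~0xdf2a
Checksum = 0x20d5


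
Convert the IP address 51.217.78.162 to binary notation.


51 = 00110011
217 = 11011001
78 = 01001110
162 = 10100010
Binary: 00110011.11011001.01001110.10100010


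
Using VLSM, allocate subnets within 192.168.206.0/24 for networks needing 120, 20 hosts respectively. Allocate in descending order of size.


120 hosts -> /25 (126 usable): 192.168.206.0/25
20 hosts -> /27 (30 usable): 192.168.206.128/27
Allocation: 192.168.206.0/25 (120 hosts, 126 usable); 192.168.206.128/27 (20 hosts, 30 usable)


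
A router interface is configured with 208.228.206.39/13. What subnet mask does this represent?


/13 means 13 network bits, 19 host bits
Binary: 11111111111110000000000000000000
Mask: 255.248.0.0


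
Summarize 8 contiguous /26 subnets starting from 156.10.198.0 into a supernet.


Original prefix: /26
Number of subnets: 8 = 2^3
New prefix = 26 - 3 = 23
Supernet: 156.10.198.0/23


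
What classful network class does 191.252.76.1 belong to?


First octet: 191
Binary: 10111111
10xxxxxx -> Class B (128-191)
Class B, default mask 255.255.0.0 (/16)


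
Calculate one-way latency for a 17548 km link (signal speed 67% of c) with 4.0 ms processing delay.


Speed = 0.67 * 3e5 km/s = 201000 km/s
Propagation delay = 17548 / 201000 = 0.0873 s = 87.3035 ms
Processing delay = 4.0 ms
Total one-way latency = 91.3035 ms


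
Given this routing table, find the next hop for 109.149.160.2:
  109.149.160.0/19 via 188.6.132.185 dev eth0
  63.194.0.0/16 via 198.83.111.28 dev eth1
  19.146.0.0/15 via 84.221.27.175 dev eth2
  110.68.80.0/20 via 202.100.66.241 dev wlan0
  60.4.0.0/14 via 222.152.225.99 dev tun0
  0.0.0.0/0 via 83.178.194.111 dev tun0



Longest prefix match for 109.149.160.2:
  /19 109.149.160.0: MATCH
  /16 63.194.0.0: no
  /15 19.146.0.0: no
  /20 110.68.80.0: no
  /14 60.4.0.0: no
  /0 0.0.0.0: MATCH
Selected: next-hop 188.6.132.185 via eth0 (matched /19)


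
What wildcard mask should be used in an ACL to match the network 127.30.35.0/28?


Subnet mask: 255.255.255.240
Wildcard = 255.255.255.255 - subnet mask
255 - 255 = 0
255 - 255 = 0
255 - 255 = 0
255 - 240 = 15
Wildcard: 0.0.0.15


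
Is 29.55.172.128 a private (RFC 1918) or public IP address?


RFC 1918 private ranges:
  10.0.0.0/8 (10.0.0.0 - 10.255.255.255)
  172.16.0.0/12 (172.16.0.0 - 172.31.255.255)
  192.168.0.0/16 (192.168.0.0 - 192.168.255.255)
Public (not in any RFC 1918 range)


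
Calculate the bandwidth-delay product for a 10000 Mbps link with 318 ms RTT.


BDP = bandwidth * RTT
= 10000 Mbps * 318 ms
= 10000 * 1e6 * 318 / 1000 bits
= 3180000000 bits
= 397500000 bytes
= 388183.5938 KB
BDP = 3180000000 bits (397500000 bytes)


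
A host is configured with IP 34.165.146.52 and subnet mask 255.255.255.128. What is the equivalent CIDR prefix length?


Binary: 11111111.11111111.11111111.10000000
Count leading 1s
Prefix: /25


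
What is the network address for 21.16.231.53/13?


IP:   00010101.00010000.11100111.00110101
Mask: 11111111.11111000.00000000.00000000
AND operation:
Net:  00010101.00010000.00000000.00000000
Network: 21.16.0.0/13


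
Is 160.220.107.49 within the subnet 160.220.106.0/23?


Subnet network: 160.220.106.0
Test IP AND mask: 160.220.106.0
Yes, 160.220.107.49 is in 160.220.106.0/23


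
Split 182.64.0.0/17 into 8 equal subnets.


New prefix = 17 + 3 = 20
Each subnet has 4096 addresses
  182.64.0.0/20
  182.64.16.0/20
  182.64.32.0/20
  182.64.48.0/20
  182.64.64.0/20
  182.64.80.0/20
  182.64.96.0/20
  182.64.112.0/20
Subnets: 182.64.0.0/20, 182.64.16.0/20, 182.64.32.0/20, 182.64.48.0/20, 182.64.64.0/20, 182.64.80.0/20, 182.64.96.0/20, 182.64.112.0/20


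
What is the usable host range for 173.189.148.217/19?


Network: 173.189.128.0
Broadcast: 173.189.159.255
First usable = network + 1
Last usable = broadcast - 1
Range: 173.189.128.1 to 173.189.159.254


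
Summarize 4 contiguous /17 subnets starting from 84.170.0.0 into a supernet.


Original prefix: /17
Number of subnets: 4 = 2^2
New prefix = 17 - 2 = 15
Supernet: 84.170.0.0/15


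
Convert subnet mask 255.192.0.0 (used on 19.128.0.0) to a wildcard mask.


Subnet mask: 255.192.0.0
Wildcard = 255.255.255.255 - subnet mask
255 - 255 = 0
255 - 192 = 63
255 - 0 = 255
255 - 0 = 255
Wildcard: 0.63.255.255


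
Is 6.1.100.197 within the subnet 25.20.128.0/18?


Subnet network: 25.20.128.0
Test IP AND mask: 6.1.64.0
No, 6.1.100.197 is not in 25.20.128.0/18


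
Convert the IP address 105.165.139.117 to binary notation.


105 = 01101001
165 = 10100101
139 = 10001011
117 = 01110101
Binary: 01101001.10100101.10001011.01110101


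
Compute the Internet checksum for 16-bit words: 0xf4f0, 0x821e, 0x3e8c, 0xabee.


Sum all words (with carry folding):
+ 0xf4f0 = 0xf4f0
+ 0x821e = 0x770f
+ 0x3e8c = 0xb59b
+ 0xabee = 0x618a
One's complement: ~0x618a
Checksum = 0x9e75


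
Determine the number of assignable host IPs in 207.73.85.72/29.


Host bits = 32 - 29 = 3
Total addresses = 2^3 = 8
Usable = total - 2 (network and broadcast)
Usable hosts: 6


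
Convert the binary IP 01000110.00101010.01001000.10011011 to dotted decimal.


01000110 = 70
00101010 = 42
01001000 = 72
10011011 = 155
IP: 70.42.72.155


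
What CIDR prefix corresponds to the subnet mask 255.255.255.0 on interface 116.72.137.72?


Binary: 11111111.11111111.11111111.00000000
Count leading 1s
Prefix: /24


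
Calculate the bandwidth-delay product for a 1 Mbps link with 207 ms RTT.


BDP = bandwidth * RTT
= 1 Mbps * 207 ms
= 1 * 1e6 * 207 / 1000 bits
= 207000 bits
= 25875 bytes
= 25.2686 KB
BDP = 207000 bits (25875 bytes)


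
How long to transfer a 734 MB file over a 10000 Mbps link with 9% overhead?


Effective throughput = 10000 * (1 - 9/100) = 9100 Mbps
File size in Mb = 734 * 8 = 5872 Mb
Time = 5872 / 9100
Time = 0.6453 seconds


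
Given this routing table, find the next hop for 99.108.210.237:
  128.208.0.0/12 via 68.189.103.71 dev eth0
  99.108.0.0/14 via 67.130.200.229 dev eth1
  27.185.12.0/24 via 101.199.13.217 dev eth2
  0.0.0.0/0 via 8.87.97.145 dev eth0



Longest prefix match for 99.108.210.237:
  /12 128.208.0.0: no
  /14 99.108.0.0: MATCH
  /24 27.185.12.0: no
  /0 0.0.0.0: MATCH
Selected: next-hop 67.130.200.229 via eth1 (matched /14)


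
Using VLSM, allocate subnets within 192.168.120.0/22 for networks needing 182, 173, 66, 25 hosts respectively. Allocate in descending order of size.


182 hosts -> /24 (254 usable): 192.168.120.0/24
173 hosts -> /24 (254 usable): 192.168.121.0/24
66 hosts -> /25 (126 usable): 192.168.122.0/25
25 hosts -> /27 (30 usable): 192.168.122.128/27
Allocation: 192.168.120.0/24 (182 hosts, 254 usable); 192.168.121.0/24 (173 hosts, 254 usable); 192.168.122.0/25 (66 hosts, 126 usable); 192.168.122.128/27 (25 hosts, 30 usable)


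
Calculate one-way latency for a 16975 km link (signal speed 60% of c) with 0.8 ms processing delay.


Speed = 0.6 * 3e5 km/s = 180000 km/s
Propagation delay = 16975 / 180000 = 0.0943 s = 94.3056 ms
Processing delay = 0.8 ms
Total one-way latency = 95.1056 ms


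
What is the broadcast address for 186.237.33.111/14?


Network: 186.236.0.0/14
Host bits = 18
Set all host bits to 1:
Broadcast: 186.239.255.255


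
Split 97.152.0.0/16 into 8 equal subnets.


New prefix = 16 + 3 = 19
Each subnet has 8192 addresses
  97.152.0.0/19
  97.152.32.0/19
  97.152.64.0/19
  97.152.96.0/19
  97.152.128.0/19
  97.152.160.0/19
  97.152.192.0/19
  97.152.224.0/19
Subnets: 97.152.0.0/19, 97.152.32.0/19, 97.152.64.0/19, 97.152.96.0/19, 97.152.128.0/19, 97.152.160.0/19, 97.152.192.0/19, 97.152.224.0/19


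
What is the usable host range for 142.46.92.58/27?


Network: 142.46.92.32
Broadcast: 142.46.92.63
First usable = network + 1
Last usable = broadcast - 1
Range: 142.46.92.33 to 142.46.92.62


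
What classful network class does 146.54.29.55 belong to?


First octet: 146
Binary: 10010010
10xxxxxx -> Class B (128-191)
Class B, default mask 255.255.0.0 (/16)


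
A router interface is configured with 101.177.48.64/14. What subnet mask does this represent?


/14 means 14 network bits, 18 host bits
Binary: 11111111111111000000000000000000
Mask: 255.252.0.0


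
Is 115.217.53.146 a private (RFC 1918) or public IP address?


RFC 1918 private ranges:
  10.0.0.0/8 (10.0.0.0 - 10.255.255.255)
  172.16.0.0/12 (172.16.0.0 - 172.31.255.255)
  192.168.0.0/16 (192.168.0.0 - 192.168.255.255)
Public (not in any RFC 1918 range)


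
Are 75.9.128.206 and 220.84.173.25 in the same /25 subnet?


Mask: 255.255.255.128
75.9.128.206 AND mask = 75.9.128.128
220.84.173.25 AND mask = 220.84.173.0
No, different subnets (75.9.128.128 vs 220.84.173.0)


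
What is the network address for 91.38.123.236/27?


IP:   01011011.00100110.01111011.11101100
Mask: 11111111.11111111.11111111.11100000
AND operation:
Net:  01011011.00100110.01111011.11100000
Network: 91.38.123.224/27


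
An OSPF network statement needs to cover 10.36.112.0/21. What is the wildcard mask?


Subnet mask: 255.255.248.0
Wildcard = 255.255.255.255 - subnet mask
255 - 255 = 0
255 - 255 = 0
255 - 248 = 7
255 - 0 = 255
Wildcard: 0.0.7.255


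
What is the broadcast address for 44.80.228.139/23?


Network: 44.80.228.0/23
Host bits = 9
Set all host bits to 1:
Broadcast: 44.80.229.255


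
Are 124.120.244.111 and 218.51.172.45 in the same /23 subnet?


Mask: 255.255.254.0
124.120.244.111 AND mask = 124.120.244.0
218.51.172.45 AND mask = 218.51.172.0
No, different subnets (124.120.244.0 vs 218.51.172.0)


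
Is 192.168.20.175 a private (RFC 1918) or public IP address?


RFC 1918 private ranges:
  10.0.0.0/8 (10.0.0.0 - 10.255.255.255)
  172.16.0.0/12 (172.16.0.0 - 172.31.255.255)
  192.168.0.0/16 (192.168.0.0 - 192.168.255.255)
Private (in 192.168.0.0/16)


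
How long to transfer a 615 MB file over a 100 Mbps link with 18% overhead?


Effective throughput = 100 * (1 - 18/100) = 82 Mbps
File size in Mb = 615 * 8 = 4920 Mb
Time = 4920 / 82
Time = 60 seconds


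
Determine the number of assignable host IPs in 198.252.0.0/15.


Host bits = 32 - 15 = 17
Total addresses = 2^17 = 131072
Usable = total - 2 (network and broadcast)
Usable hosts: 131070


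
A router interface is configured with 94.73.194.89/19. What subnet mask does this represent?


/19 means 19 network bits, 13 host bits
Binary: 11111111111111111110000000000000
Mask: 255.255.224.0


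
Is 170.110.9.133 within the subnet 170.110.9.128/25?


Subnet network: 170.110.9.128
Test IP AND mask: 170.110.9.128
Yes, 170.110.9.133 is in 170.110.9.128/25


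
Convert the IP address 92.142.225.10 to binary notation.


92 = 01011100
142 = 10001110
225 = 11100001
10 = 00001010
Binary: 01011100.10001110.11100001.00001010


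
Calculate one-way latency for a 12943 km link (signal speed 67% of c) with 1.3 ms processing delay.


Speed = 0.67 * 3e5 km/s = 201000 km/s
Propagation delay = 12943 / 201000 = 0.0644 s = 64.393 ms
Processing delay = 1.3 ms
Total one-way latency = 65.693 ms


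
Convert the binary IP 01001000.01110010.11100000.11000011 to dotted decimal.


01001000 = 72
01110010 = 114
11100000 = 224
11000011 = 195
IP: 72.114.224.195


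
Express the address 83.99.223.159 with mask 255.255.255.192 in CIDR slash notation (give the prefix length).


Binary: 11111111.11111111.11111111.11000000
Count leading 1s
Prefix: /26


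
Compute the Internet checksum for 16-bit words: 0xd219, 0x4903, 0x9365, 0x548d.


Sum all words (with carry folding):
+ 0xd219 = 0xd219
+ 0x4903 = 0x1b1d
+ 0x9365 = 0xae82
+ 0x548d = 0x0310
One's complement: ~0x0310
Checksum = 0xfcef


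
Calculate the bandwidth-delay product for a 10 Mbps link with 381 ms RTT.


BDP = bandwidth * RTT
= 10 Mbps * 381 ms
= 10 * 1e6 * 381 / 1000 bits
= 3810000 bits
= 476250 bytes
= 465.0879 KB
BDP = 3810000 bits (476250 bytes)


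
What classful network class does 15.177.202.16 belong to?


First octet: 15
Binary: 00001111
0xxxxxxx -> Class A (1-126)
Class A, default mask 255.0.0.0 (/8)


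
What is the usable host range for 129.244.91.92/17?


Network: 129.244.0.0
Broadcast: 129.244.127.255
First usable = network + 1
Last usable = broadcast - 1
Range: 129.244.0.1 to 129.244.127.254


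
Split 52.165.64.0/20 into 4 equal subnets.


New prefix = 20 + 2 = 22
Each subnet has 1024 addresses
  52.165.64.0/22
  52.165.68.0/22
  52.165.72.0/22
  52.165.76.0/22
Subnets: 52.165.64.0/22, 52.165.68.0/22, 52.165.72.0/22, 52.165.76.0/22


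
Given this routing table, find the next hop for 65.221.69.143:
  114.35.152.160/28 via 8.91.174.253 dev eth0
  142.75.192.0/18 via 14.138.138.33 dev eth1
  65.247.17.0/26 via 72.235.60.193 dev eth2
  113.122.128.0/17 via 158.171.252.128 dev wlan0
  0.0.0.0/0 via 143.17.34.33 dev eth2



Longest prefix match for 65.221.69.143:
  /28 114.35.152.160: no
  /18 142.75.192.0: no
  /26 65.247.17.0: no
  /17 113.122.128.0: no
  /0 0.0.0.0: MATCH
Selected: next-hop 143.17.34.33 via eth2 (matched /0)


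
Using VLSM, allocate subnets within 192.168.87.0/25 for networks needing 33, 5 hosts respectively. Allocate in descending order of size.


33 hosts -> /26 (62 usable): 192.168.87.0/26
5 hosts -> /29 (6 usable): 192.168.87.64/29
Allocation: 192.168.87.0/26 (33 hosts, 62 usable); 192.168.87.64/29 (5 hosts, 6 usable)


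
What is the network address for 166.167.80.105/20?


IP:   10100110.10100111.01010000.01101001
Mask: 11111111.11111111.11110000.00000000
AND operation:
Net:  10100110.10100111.01010000.00000000
Network: 166.167.80.0/20


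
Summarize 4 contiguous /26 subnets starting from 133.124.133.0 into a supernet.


Original prefix: /26
Number of subnets: 4 = 2^2
New prefix = 26 - 2 = 24
Supernet: 133.124.133.0/24


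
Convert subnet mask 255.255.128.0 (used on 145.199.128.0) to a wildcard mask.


Subnet mask: 255.255.128.0
Wildcard = 255.255.255.255 - subnet mask
255 - 255 = 0
255 - 255 = 0
255 - 128 = 127
255 - 0 = 255
Wildcard: 0.0.127.255


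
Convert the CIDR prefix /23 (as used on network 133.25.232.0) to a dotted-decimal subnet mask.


/23 means 23 network bits, 9 host bits
Binary: 11111111111111111111111000000000
Mask: 255.255.254.0


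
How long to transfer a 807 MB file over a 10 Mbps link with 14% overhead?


Effective throughput = 10 * (1 - 14/100) = 8.6 Mbps
File size in Mb = 807 * 8 = 6456 Mb
Time = 6456 / 8.6
Time = 750.6977 seconds


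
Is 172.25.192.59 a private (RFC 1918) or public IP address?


RFC 1918 private ranges:
  10.0.0.0/8 (10.0.0.0 - 10.255.255.255)
  172.16.0.0/12 (172.16.0.0 - 172.31.255.255)
  192.168.0.0/16 (192.168.0.0 - 192.168.255.255)
Private (in 172.16.0.0/12)


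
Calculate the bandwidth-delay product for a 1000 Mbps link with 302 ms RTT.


BDP = bandwidth * RTT
= 1000 Mbps * 302 ms
= 1000 * 1e6 * 302 / 1000 bits
= 302000000 bits
= 37750000 bytes
= 36865.2344 KB
BDP = 302000000 bits (37750000 bytes)


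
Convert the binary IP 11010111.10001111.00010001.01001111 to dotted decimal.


11010111 = 215
10001111 = 143
00010001 = 17
01001111 = 79
IP: 215.143.17.79


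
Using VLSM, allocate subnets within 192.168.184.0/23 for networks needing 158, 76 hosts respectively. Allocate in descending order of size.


158 hosts -> /24 (254 usable): 192.168.184.0/24
76 hosts -> /25 (126 usable): 192.168.185.0/25
Allocation: 192.168.184.0/24 (158 hosts, 254 usable); 192.168.185.0/25 (76 hosts, 126 usable)


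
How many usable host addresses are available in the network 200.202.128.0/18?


Host bits = 32 - 18 = 14
Total addresses = 2^14 = 16384
Usable = total - 2 (network and broadcast)
Usable hosts: 16382


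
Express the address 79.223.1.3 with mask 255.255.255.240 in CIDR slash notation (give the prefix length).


Binary: 11111111.11111111.11111111.11110000
Count leading 1s
Prefix: /28


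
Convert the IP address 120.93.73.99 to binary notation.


120 = 01111000
93 = 01011101
73 = 01001001
99 = 01100011
Binary: 01111000.01011101.01001001.01100011


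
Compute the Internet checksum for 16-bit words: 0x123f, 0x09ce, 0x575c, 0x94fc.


Sum all words (with carry folding):
+ 0x123f = 0x123f
+ 0x09ce = 0x1c0d
+ 0x575c = 0x7369
+ 0x94fc = 0x0866
One's complement: ~0x0866
Checksum = 0xf799


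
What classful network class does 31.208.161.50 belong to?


First octet: 31
Binary: 00011111
0xxxxxxx -> Class A (1-126)
Class A, default mask 255.0.0.0 (/8)


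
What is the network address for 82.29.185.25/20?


IP:   01010010.00011101.10111001.00011001
Mask: 11111111.11111111.11110000.00000000
AND operation:
Net:  01010010.00011101.10110000.00000000
Network: 82.29.176.0/20


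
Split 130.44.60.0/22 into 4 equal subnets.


New prefix = 22 + 2 = 24
Each subnet has 256 addresses
  130.44.60.0/24
  130.44.61.0/24
  130.44.62.0/24
  130.44.63.0/24
Subnets: 130.44.60.0/24, 130.44.61.0/24, 130.44.62.0/24, 130.44.63.0/24


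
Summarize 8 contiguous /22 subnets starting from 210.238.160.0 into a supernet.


Original prefix: /22
Number of subnets: 8 = 2^3
New prefix = 22 - 3 = 19
Supernet: 210.238.160.0/19


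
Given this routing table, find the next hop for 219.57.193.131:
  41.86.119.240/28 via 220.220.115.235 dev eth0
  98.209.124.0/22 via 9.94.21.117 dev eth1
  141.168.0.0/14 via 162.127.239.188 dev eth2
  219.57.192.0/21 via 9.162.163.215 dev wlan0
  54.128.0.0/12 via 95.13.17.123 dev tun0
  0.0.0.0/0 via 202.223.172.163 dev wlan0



Longest prefix match for 219.57.193.131:
  /28 41.86.119.240: no
  /22 98.209.124.0: no
  /14 141.168.0.0: no
  /21 219.57.192.0: MATCH
  /12 54.128.0.0: no
  /0 0.0.0.0: MATCH
Selected: next-hop 9.162.163.215 via wlan0 (matched /21)


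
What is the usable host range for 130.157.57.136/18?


Network: 130.157.0.0
Broadcast: 130.157.63.255
First usable = network + 1
Last usable = broadcast - 1
Range: 130.157.0.1 to 130.157.63.254


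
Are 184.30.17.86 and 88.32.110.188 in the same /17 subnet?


Mask: 255.255.128.0
184.30.17.86 AND mask = 184.30.0.0
88.32.110.188 AND mask = 88.32.0.0
No, different subnets (184.30.0.0 vs 88.32.0.0)


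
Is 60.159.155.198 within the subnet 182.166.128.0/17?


Subnet network: 182.166.128.0
Test IP AND mask: 60.159.128.0
No, 60.159.155.198 is not in 182.166.128.0/17


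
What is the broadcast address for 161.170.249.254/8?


Network: 161.0.0.0/8
Host bits = 24
Set all host bits to 1:
Broadcast: 161.255.255.255


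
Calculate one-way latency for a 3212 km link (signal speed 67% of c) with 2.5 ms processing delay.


Speed = 0.67 * 3e5 km/s = 201000 km/s
Propagation delay = 3212 / 201000 = 0.016 s = 15.9801 ms
Processing delay = 2.5 ms
Total one-way latency = 18.4801 ms


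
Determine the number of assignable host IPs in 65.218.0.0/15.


Host bits = 32 - 15 = 17
Total addresses = 2^17 = 131072
Usable = total - 2 (network and broadcast)
Usable hosts: 131070


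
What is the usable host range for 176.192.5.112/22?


Network: 176.192.4.0
Broadcast: 176.192.7.255
First usable = network + 1
Last usable = broadcast - 1
Range: 176.192.4.1 to 176.192.7.254


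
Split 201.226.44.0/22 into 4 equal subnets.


New prefix = 22 + 2 = 24
Each subnet has 256 addresses
  201.226.44.0/24
  201.226.45.0/24
  201.226.46.0/24
  201.226.47.0/24
Subnets: 201.226.44.0/24, 201.226.45.0/24, 201.226.46.0/24, 201.226.47.0/24


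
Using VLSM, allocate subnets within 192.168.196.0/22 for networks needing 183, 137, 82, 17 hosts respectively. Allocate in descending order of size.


183 hosts -> /24 (254 usable): 192.168.196.0/24
137 hosts -> /24 (254 usable): 192.168.197.0/24
82 hosts -> /25 (126 usable): 192.168.198.0/25
17 hosts -> /27 (30 usable): 192.168.198.128/27
Allocation: 192.168.196.0/24 (183 hosts, 254 usable); 192.168.197.0/24 (137 hosts, 254 usable); 192.168.198.0/25 (82 hosts, 126 usable); 192.168.198.128/27 (17 hosts, 30 usable)


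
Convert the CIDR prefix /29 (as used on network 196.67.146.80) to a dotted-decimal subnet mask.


/29 means 29 network bits, 3 host bits
Binary: 11111111111111111111111111111000
Mask: 255.255.255.248


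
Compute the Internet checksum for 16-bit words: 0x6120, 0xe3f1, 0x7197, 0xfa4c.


Sum all words (with carry folding):
+ 0x6120 = 0x6120
+ 0xe3f1 = 0x4512
+ 0x7197 = 0xb6a9
+ 0xfa4c = 0xb0f6
One's complement: ~0xb0f6
Checksum = 0x4f09


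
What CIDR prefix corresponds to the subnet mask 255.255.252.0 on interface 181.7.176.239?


Binary: 11111111.11111111.11111100.00000000
Count leading 1s
Prefix: /22


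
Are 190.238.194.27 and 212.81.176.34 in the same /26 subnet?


Mask: 255.255.255.192
190.238.194.27 AND mask = 190.238.194.0
212.81.176.34 AND mask = 212.81.176.0
No, different subnets (190.238.194.0 vs 212.81.176.0)


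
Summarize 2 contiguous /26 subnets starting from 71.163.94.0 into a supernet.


Original prefix: /26
Number of subnets: 2 = 2^1
New prefix = 26 - 1 = 25
Supernet: 71.163.94.0/25


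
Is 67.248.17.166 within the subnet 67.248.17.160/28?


Subnet network: 67.248.17.160
Test IP AND mask: 67.248.17.160
Yes, 67.248.17.166 is in 67.248.17.160/28


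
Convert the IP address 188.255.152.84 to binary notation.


188 = 10111100
255 = 11111111
152 = 10011000
84 = 01010100
Binary: 10111100.11111111.10011000.01010100


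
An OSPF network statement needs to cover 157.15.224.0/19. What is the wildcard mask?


Subnet mask: 255.255.224.0
Wildcard = 255.255.255.255 - subnet mask
255 - 255 = 0
255 - 255 = 0
255 - 224 = 31
255 - 0 = 255
Wildcard: 0.0.31.255


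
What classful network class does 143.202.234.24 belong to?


First octet: 143
Binary: 10001111
10xxxxxx -> Class B (128-191)
Class B, default mask 255.255.0.0 (/16)


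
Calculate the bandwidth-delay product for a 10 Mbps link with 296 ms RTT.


BDP = bandwidth * RTT
= 10 Mbps * 296 ms
= 10 * 1e6 * 296 / 1000 bits
= 2960000 bits
= 370000 bytes
= 361.3281 KB
BDP = 2960000 bits (370000 bytes)


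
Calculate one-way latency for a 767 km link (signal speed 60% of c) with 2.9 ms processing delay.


Speed = 0.6 * 3e5 km/s = 180000 km/s
Propagation delay = 767 / 180000 = 0.0043 s = 4.2611 ms
Processing delay = 2.9 ms
Total one-way latency = 7.1611 ms


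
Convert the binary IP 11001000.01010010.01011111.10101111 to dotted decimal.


11001000 = 200
01010010 = 82
01011111 = 95
10101111 = 175
IP: 200.82.95.175


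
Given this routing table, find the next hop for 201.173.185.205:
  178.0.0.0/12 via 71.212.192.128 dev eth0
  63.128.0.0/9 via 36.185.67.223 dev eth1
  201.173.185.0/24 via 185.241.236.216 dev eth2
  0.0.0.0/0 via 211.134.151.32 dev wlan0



Longest prefix match for 201.173.185.205:
  /12 178.0.0.0: no
  /9 63.128.0.0: no
  /24 201.173.185.0: MATCH
  /0 0.0.0.0: MATCH
Selected: next-hop 185.241.236.216 via eth2 (matched /24)


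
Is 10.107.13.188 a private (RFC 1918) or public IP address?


RFC 1918 private ranges:
  10.0.0.0/8 (10.0.0.0 - 10.255.255.255)
  172.16.0.0/12 (172.16.0.0 - 172.31.255.255)
  192.168.0.0/16 (192.168.0.0 - 192.168.255.255)
Private (in 10.0.0.0/8)


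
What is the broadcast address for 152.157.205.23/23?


Network: 152.157.204.0/23
Host bits = 9
Set all host bits to 1:
Broadcast: 152.157.205.255


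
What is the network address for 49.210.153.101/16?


IP:   00110001.11010010.10011001.01100101
Mask: 11111111.11111111.00000000.00000000
AND operation:
Net:  00110001.11010010.00000000.00000000
Network: 49.210.0.0/16


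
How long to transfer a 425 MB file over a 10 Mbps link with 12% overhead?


Effective throughput = 10 * (1 - 12/100) = 8.8 Mbps
File size in Mb = 425 * 8 = 3400 Mb
Time = 3400 / 8.8
Time = 386.3636 seconds


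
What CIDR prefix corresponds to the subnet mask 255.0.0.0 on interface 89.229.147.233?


Binary: 11111111.00000000.00000000.00000000
Count leading 1s
Prefix: /8


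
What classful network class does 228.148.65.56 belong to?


First octet: 228
Binary: 11100100
1110xxxx -> Class D (224-239)
Class D (multicast), default mask N/A


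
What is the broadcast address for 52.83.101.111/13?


Network: 52.80.0.0/13
Host bits = 19
Set all host bits to 1:
Broadcast: 52.87.255.255


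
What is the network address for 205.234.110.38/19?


IP:   11001101.11101010.01101110.00100110
Mask: 11111111.11111111.11100000.00000000
AND operation:
Net:  11001101.11101010.01100000.00000000
Network: 205.234.96.0/19


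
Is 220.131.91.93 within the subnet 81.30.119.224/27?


Subnet network: 81.30.119.224
Test IP AND mask: 220.131.91.64
No, 220.131.91.93 is not in 81.30.119.224/27


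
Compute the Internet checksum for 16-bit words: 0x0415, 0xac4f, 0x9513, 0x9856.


Sum all words (with carry folding):
+ 0x0415 = 0x0415
+ 0xac4f = 0xb064
+ 0x9513 = 0x4578
+ 0x9856 = 0xddce
One's complement: ~0xddce
Checksum = 0x2231


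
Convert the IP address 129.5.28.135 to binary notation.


129 = 10000001
5 = 00000101
28 = 00011100
135 = 10000111
Binary: 10000001.00000101.00011100.10000111


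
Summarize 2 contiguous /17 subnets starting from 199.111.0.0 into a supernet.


Original prefix: /17
Number of subnets: 2 = 2^1
New prefix = 17 - 1 = 16
Supernet: 199.111.0.0/16


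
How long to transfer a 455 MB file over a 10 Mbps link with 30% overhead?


Effective throughput = 10 * (1 - 30/100) = 7 Mbps
File size in Mb = 455 * 8 = 3640 Mb
Time = 3640 / 7
Time = 520 seconds


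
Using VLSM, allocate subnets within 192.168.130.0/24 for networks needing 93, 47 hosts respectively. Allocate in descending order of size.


93 hosts -> /25 (126 usable): 192.168.130.0/25
47 hosts -> /26 (62 usable): 192.168.130.128/26
Allocation: 192.168.130.0/25 (93 hosts, 126 usable); 192.168.130.128/26 (47 hosts, 62 usable)


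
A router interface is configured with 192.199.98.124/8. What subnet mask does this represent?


/8 means 8 network bits, 24 host bits
Binary: 11111111000000000000000000000000
Mask: 255.0.0.0


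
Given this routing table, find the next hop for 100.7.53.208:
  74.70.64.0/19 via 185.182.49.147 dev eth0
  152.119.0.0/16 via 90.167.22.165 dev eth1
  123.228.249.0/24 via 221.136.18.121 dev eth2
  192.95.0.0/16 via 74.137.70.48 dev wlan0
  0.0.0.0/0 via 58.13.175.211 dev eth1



Longest prefix match for 100.7.53.208:
  /19 74.70.64.0: no
  /16 152.119.0.0: no
  /24 123.228.249.0: no
  /16 192.95.0.0: no
  /0 0.0.0.0: MATCH
Selected: next-hop 58.13.175.211 via eth1 (matched /0)


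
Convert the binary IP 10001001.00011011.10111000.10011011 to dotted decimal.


10001001 = 137
00011011 = 27
10111000 = 184
10011011 = 155
IP: 137.27.184.155


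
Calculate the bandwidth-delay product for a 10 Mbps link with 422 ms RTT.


BDP = bandwidth * RTT
= 10 Mbps * 422 ms
= 10 * 1e6 * 422 / 1000 bits
= 4220000 bits
= 527500 bytes
= 515.1367 KB
BDP = 4220000 bits (527500 bytes)


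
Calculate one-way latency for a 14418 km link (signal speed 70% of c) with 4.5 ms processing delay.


Speed = 0.7 * 3e5 km/s = 210000 km/s
Propagation delay = 14418 / 210000 = 0.0687 s = 68.6571 ms
Processing delay = 4.5 ms
Total one-way latency = 73.1571 ms


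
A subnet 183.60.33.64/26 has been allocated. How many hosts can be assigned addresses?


Host bits = 32 - 26 = 6
Total addresses = 2^6 = 64
Usable = total - 2 (network and broadcast)
Usable hosts: 62


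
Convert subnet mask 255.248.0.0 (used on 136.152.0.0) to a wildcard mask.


Subnet mask: 255.248.0.0
Wildcard = 255.255.255.255 - subnet mask
255 - 255 = 0
255 - 248 = 7
255 - 0 = 255
255 - 0 = 255
Wildcard: 0.7.255.255


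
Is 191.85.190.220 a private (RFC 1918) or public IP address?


RFC 1918 private ranges:
  10.0.0.0/8 (10.0.0.0 - 10.255.255.255)
  172.16.0.0/12 (172.16.0.0 - 172.31.255.255)
  192.168.0.0/16 (192.168.0.0 - 192.168.255.255)
Public (not in any RFC 1918 range)


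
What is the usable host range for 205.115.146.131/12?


Network: 205.112.0.0
Broadcast: 205.127.255.255
First usable = network + 1
Last usable = broadcast - 1
Range: 205.112.0.1 to 205.127.255.254


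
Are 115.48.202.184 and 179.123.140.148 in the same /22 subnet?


Mask: 255.255.252.0
115.48.202.184 AND mask = 115.48.200.0
179.123.140.148 AND mask = 179.123.140.0
No, different subnets (115.48.200.0 vs 179.123.140.0)


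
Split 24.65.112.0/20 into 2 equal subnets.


New prefix = 20 + 1 = 21
Each subnet has 2048 addresses
  24.65.112.0/21
  24.65.120.0/21
Subnets: 24.65.112.0/21, 24.65.120.0/21


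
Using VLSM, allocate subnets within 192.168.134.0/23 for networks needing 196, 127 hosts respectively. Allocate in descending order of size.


196 hosts -> /24 (254 usable): 192.168.134.0/24
127 hosts -> /24 (254 usable): 192.168.135.0/24
Allocation: 192.168.134.0/24 (196 hosts, 254 usable); 192.168.135.0/24 (127 hosts, 254 usable)


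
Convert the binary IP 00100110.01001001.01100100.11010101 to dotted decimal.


00100110 = 38
01001001 = 73
01100100 = 100
11010101 = 213
IP: 38.73.100.213


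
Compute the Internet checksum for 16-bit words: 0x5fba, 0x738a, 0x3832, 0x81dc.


Sum all words (with carry folding):
+ 0x5fba = 0x5fba
+ 0x738a = 0xd344
+ 0x3832 = 0x0b77
+ 0x81dc = 0x8d53
One's complement: ~0x8d53
Checksum = 0x72ac


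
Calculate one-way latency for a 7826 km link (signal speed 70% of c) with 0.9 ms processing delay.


Speed = 0.7 * 3e5 km/s = 210000 km/s
Propagation delay = 7826 / 210000 = 0.0373 s = 37.2667 ms
Processing delay = 0.9 ms
Total one-way latency = 38.1667 ms


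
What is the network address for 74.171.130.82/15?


IP:   01001010.10101011.10000010.01010010
Mask: 11111111.11111110.00000000.00000000
AND operation:
Net:  01001010.10101010.00000000.00000000
Network: 74.170.0.0/15


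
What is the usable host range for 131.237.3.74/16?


Network: 131.237.0.0
Broadcast: 131.237.255.255
First usable = network + 1
Last usable = broadcast - 1
Range: 131.237.0.1 to 131.237.255.254


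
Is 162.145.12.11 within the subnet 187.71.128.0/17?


Subnet network: 187.71.128.0
Test IP AND mask: 162.145.0.0
No, 162.145.12.11 is not in 187.71.128.0/17


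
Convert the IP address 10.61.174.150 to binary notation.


10 = 00001010
61 = 00111101
174 = 10101110
150 = 10010110
Binary: 00001010.00111101.10101110.10010110


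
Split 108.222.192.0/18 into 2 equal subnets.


New prefix = 18 + 1 = 19
Each subnet has 8192 addresses
  108.222.192.0/19
  108.222.224.0/19
Subnets: 108.222.192.0/19, 108.222.224.0/19


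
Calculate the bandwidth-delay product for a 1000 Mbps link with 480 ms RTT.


BDP = bandwidth * RTT
= 1000 Mbps * 480 ms
= 1000 * 1e6 * 480 / 1000 bits
= 480000000 bits
= 60000000 bytes
= 58593.75 KB
BDP = 480000000 bits (60000000 bytes)


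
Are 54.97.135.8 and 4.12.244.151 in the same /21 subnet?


Mask: 255.255.248.0
54.97.135.8 AND mask = 54.97.128.0
4.12.244.151 AND mask = 4.12.240.0
No, different subnets (54.97.128.0 vs 4.12.240.0)


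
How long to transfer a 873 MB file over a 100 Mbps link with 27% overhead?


Effective throughput = 100 * (1 - 27/100) = 73 Mbps
File size in Mb = 873 * 8 = 6984 Mb
Time = 6984 / 73
Time = 95.6712 seconds


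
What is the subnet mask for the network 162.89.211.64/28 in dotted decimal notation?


/28 means 28 network bits, 4 host bits
Binary: 11111111111111111111111111110000
Mask: 255.255.255.240


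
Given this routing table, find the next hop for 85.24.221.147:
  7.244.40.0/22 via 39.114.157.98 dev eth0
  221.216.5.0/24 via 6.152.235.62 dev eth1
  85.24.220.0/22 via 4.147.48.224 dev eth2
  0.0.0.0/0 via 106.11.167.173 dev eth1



Longest prefix match for 85.24.221.147:
  /22 7.244.40.0: no
  /24 221.216.5.0: no
  /22 85.24.220.0: MATCH
  /0 0.0.0.0: MATCH
Selected: next-hop 4.147.48.224 via eth2 (matched /22)


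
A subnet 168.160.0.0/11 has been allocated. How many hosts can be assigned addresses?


Host bits = 32 - 11 = 21
Total addresses = 2^21 = 2097152
Usable = total - 2 (network and broadcast)
Usable hosts: 2097150


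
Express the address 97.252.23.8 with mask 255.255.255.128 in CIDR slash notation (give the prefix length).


Binary: 11111111.11111111.11111111.10000000
Count leading 1s
Prefix: /25


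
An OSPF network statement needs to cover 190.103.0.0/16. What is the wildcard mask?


Subnet mask: 255.255.0.0
Wildcard = 255.255.255.255 - subnet mask
255 - 255 = 0
255 - 255 = 0
255 - 0 = 255
255 - 0 = 255
Wildcard: 0.0.255.255


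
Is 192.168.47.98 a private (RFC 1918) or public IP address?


RFC 1918 private ranges:
  10.0.0.0/8 (10.0.0.0 - 10.255.255.255)
  172.16.0.0/12 (172.16.0.0 - 172.31.255.255)
  192.168.0.0/16 (192.168.0.0 - 192.168.255.255)
Private (in 192.168.0.0/16)


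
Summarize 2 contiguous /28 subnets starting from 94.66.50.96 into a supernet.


Original prefix: /28
Number of subnets: 2 = 2^1
New prefix = 28 - 1 = 27
Supernet: 94.66.50.96/27


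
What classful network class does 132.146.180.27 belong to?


First octet: 132
Binary: 10000100
10xxxxxx -> Class B (128-191)
Class B, default mask 255.255.0.0 (/16)


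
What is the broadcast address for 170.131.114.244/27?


Network: 170.131.114.224/27
Host bits = 5
Set all host bits to 1:
Broadcast: 170.131.114.255


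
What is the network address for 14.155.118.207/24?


IP:   00001110.10011011.01110110.11001111
Mask: 11111111.11111111.11111111.00000000
AND operation:
Net:  00001110.10011011.01110110.00000000
Network: 14.155.118.0/24


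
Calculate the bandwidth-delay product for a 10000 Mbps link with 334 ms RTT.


BDP = bandwidth * RTT
= 10000 Mbps * 334 ms
= 10000 * 1e6 * 334 / 1000 bits
= 3340000000 bits
= 417500000 bytes
= 407714.8438 KB
BDP = 3340000000 bits (417500000 bytes)


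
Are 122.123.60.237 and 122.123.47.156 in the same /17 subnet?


Mask: 255.255.128.0
122.123.60.237 AND mask = 122.123.0.0
122.123.47.156 AND mask = 122.123.0.0
Yes, same subnet (122.123.0.0)


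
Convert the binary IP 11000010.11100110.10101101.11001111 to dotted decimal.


11000010 = 194
11100110 = 230
10101101 = 173
11001111 = 207
IP: 194.230.173.207


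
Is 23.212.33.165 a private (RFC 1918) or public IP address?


RFC 1918 private ranges:
  10.0.0.0/8 (10.0.0.0 - 10.255.255.255)
  172.16.0.0/12 (172.16.0.0 - 172.31.255.255)
  192.168.0.0/16 (192.168.0.0 - 192.168.255.255)
Public (not in any RFC 1918 range)


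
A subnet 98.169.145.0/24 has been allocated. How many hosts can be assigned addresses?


Host bits = 32 - 24 = 8
Total addresses = 2^8 = 256
Usable = total - 2 (network and broadcast)
Usable hosts: 254


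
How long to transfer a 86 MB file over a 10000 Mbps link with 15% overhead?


Effective throughput = 10000 * (1 - 15/100) = 8500 Mbps
File size in Mb = 86 * 8 = 688 Mb
Time = 688 / 8500
Time = 0.0809 seconds


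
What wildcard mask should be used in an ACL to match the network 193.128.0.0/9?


Subnet mask: 255.128.0.0
Wildcard = 255.255.255.255 - subnet mask
255 - 255 = 0
255 - 128 = 127
255 - 0 = 255
255 - 0 = 255
Wildcard: 0.127.255.255


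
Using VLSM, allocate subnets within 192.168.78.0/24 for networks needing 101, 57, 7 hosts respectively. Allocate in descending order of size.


101 hosts -> /25 (126 usable): 192.168.78.0/25
57 hosts -> /26 (62 usable): 192.168.78.128/26
7 hosts -> /28 (14 usable): 192.168.78.192/28
Allocation: 192.168.78.0/25 (101 hosts, 126 usable); 192.168.78.128/26 (57 hosts, 62 usable); 192.168.78.192/28 (7 hosts, 14 usable)


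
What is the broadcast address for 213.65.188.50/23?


Network: 213.65.188.0/23
Host bits = 9
Set all host bits to 1:
Broadcast: 213.65.189.255


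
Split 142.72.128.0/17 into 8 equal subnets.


New prefix = 17 + 3 = 20
Each subnet has 4096 addresses
  142.72.128.0/20
  142.72.144.0/20
  142.72.160.0/20
  142.72.176.0/20
  142.72.192.0/20
  142.72.208.0/20
  142.72.224.0/20
  142.72.240.0/20
Subnets: 142.72.128.0/20, 142.72.144.0/20, 142.72.160.0/20, 142.72.176.0/20, 142.72.192.0/20, 142.72.208.0/20, 142.72.224.0/20, 142.72.240.0/20


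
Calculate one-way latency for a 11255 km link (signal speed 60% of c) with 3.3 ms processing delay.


Speed = 0.6 * 3e5 km/s = 180000 km/s
Propagation delay = 11255 / 180000 = 0.0625 s = 62.5278 ms
Processing delay = 3.3 ms
Total one-way latency = 65.8278 ms


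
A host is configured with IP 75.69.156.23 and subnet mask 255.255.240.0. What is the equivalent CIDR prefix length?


Binary: 11111111.11111111.11110000.00000000
Count leading 1s
Prefix: /20


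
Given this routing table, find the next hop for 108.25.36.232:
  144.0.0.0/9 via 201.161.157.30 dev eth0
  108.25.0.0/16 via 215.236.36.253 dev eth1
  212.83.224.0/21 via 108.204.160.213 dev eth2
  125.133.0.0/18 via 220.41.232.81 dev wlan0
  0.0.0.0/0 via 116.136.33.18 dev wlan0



Longest prefix match for 108.25.36.232:
  /9 144.0.0.0: no
  /16 108.25.0.0: MATCH
  /21 212.83.224.0: no
  /18 125.133.0.0: no
  /0 0.0.0.0: MATCH
Selected: next-hop 215.236.36.253 via eth1 (matched /16)


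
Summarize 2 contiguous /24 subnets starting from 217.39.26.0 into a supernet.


Original prefix: /24
Number of subnets: 2 = 2^1
New prefix = 24 - 1 = 23
Supernet: 217.39.26.0/23


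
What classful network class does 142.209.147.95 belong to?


First octet: 142
Binary: 10001110
10xxxxxx -> Class B (128-191)
Class B, default mask 255.255.0.0 (/16)


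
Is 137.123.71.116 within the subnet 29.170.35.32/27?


Subnet network: 29.170.35.32
Test IP AND mask: 137.123.71.96
No, 137.123.71.116 is not in 29.170.35.32/27


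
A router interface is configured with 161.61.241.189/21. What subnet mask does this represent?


/21 means 21 network bits, 11 host bits
Binary: 11111111111111111111100000000000
Mask: 255.255.248.0


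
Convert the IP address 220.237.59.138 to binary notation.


220 = 11011100
237 = 11101101
59 = 00111011
138 = 10001010
Binary: 11011100.11101101.00111011.10001010


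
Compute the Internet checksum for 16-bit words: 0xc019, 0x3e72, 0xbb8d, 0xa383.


Sum all words (with carry folding):
+ 0xc019 = 0xc019
+ 0x3e72 = 0xfe8b
+ 0xbb8d = 0xba19
+ 0xa383 = 0x5d9d
One's complement: ~0x5d9d
Checksum = 0xa262


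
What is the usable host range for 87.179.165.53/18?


Network: 87.179.128.0
Broadcast: 87.179.191.255
First usable = network + 1
Last usable = broadcast - 1
Range: 87.179.128.1 to 87.179.191.254
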